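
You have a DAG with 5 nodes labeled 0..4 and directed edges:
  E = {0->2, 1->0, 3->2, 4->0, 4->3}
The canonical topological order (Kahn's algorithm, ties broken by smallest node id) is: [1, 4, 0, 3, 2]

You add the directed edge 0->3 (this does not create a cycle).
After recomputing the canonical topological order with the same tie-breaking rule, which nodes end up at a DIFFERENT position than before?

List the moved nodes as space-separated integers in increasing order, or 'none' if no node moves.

Old toposort: [1, 4, 0, 3, 2]
Added edge 0->3
Recompute Kahn (smallest-id tiebreak):
  initial in-degrees: [2, 0, 2, 2, 0]
  ready (indeg=0): [1, 4]
  pop 1: indeg[0]->1 | ready=[4] | order so far=[1]
  pop 4: indeg[0]->0; indeg[3]->1 | ready=[0] | order so far=[1, 4]
  pop 0: indeg[2]->1; indeg[3]->0 | ready=[3] | order so far=[1, 4, 0]
  pop 3: indeg[2]->0 | ready=[2] | order so far=[1, 4, 0, 3]
  pop 2: no out-edges | ready=[] | order so far=[1, 4, 0, 3, 2]
New canonical toposort: [1, 4, 0, 3, 2]
Compare positions:
  Node 0: index 2 -> 2 (same)
  Node 1: index 0 -> 0 (same)
  Node 2: index 4 -> 4 (same)
  Node 3: index 3 -> 3 (same)
  Node 4: index 1 -> 1 (same)
Nodes that changed position: none

Answer: none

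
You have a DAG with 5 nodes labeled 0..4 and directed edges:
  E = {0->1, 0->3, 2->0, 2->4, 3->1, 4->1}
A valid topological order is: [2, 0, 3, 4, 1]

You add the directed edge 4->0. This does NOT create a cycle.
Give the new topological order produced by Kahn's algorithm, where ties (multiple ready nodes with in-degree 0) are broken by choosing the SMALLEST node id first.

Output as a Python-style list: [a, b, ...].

Old toposort: [2, 0, 3, 4, 1]
Added edge: 4->0
Position of 4 (3) > position of 0 (1). Must reorder: 4 must now come before 0.
Run Kahn's algorithm (break ties by smallest node id):
  initial in-degrees: [2, 3, 0, 1, 1]
  ready (indeg=0): [2]
  pop 2: indeg[0]->1; indeg[4]->0 | ready=[4] | order so far=[2]
  pop 4: indeg[0]->0; indeg[1]->2 | ready=[0] | order so far=[2, 4]
  pop 0: indeg[1]->1; indeg[3]->0 | ready=[3] | order so far=[2, 4, 0]
  pop 3: indeg[1]->0 | ready=[1] | order so far=[2, 4, 0, 3]
  pop 1: no out-edges | ready=[] | order so far=[2, 4, 0, 3, 1]
  Result: [2, 4, 0, 3, 1]

Answer: [2, 4, 0, 3, 1]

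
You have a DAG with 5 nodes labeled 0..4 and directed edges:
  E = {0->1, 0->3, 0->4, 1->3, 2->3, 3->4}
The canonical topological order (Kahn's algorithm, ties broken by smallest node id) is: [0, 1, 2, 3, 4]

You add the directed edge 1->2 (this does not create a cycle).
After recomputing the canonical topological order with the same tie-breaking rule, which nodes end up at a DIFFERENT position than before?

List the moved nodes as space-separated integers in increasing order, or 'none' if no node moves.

Old toposort: [0, 1, 2, 3, 4]
Added edge 1->2
Recompute Kahn (smallest-id tiebreak):
  initial in-degrees: [0, 1, 1, 3, 2]
  ready (indeg=0): [0]
  pop 0: indeg[1]->0; indeg[3]->2; indeg[4]->1 | ready=[1] | order so far=[0]
  pop 1: indeg[2]->0; indeg[3]->1 | ready=[2] | order so far=[0, 1]
  pop 2: indeg[3]->0 | ready=[3] | order so far=[0, 1, 2]
  pop 3: indeg[4]->0 | ready=[4] | order so far=[0, 1, 2, 3]
  pop 4: no out-edges | ready=[] | order so far=[0, 1, 2, 3, 4]
New canonical toposort: [0, 1, 2, 3, 4]
Compare positions:
  Node 0: index 0 -> 0 (same)
  Node 1: index 1 -> 1 (same)
  Node 2: index 2 -> 2 (same)
  Node 3: index 3 -> 3 (same)
  Node 4: index 4 -> 4 (same)
Nodes that changed position: none

Answer: none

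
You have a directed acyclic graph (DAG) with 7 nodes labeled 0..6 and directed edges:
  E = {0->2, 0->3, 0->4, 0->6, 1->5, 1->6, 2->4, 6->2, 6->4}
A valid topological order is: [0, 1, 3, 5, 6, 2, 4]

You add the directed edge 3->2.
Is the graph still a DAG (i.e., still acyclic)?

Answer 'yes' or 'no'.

Answer: yes

Derivation:
Given toposort: [0, 1, 3, 5, 6, 2, 4]
Position of 3: index 2; position of 2: index 5
New edge 3->2: forward
Forward edge: respects the existing order. Still a DAG, same toposort still valid.
Still a DAG? yes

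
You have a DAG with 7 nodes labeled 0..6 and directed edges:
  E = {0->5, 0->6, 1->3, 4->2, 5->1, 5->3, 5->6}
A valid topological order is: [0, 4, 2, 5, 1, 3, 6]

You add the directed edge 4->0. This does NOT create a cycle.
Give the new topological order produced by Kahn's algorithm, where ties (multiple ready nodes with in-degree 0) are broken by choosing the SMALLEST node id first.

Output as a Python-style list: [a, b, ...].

Old toposort: [0, 4, 2, 5, 1, 3, 6]
Added edge: 4->0
Position of 4 (1) > position of 0 (0). Must reorder: 4 must now come before 0.
Run Kahn's algorithm (break ties by smallest node id):
  initial in-degrees: [1, 1, 1, 2, 0, 1, 2]
  ready (indeg=0): [4]
  pop 4: indeg[0]->0; indeg[2]->0 | ready=[0, 2] | order so far=[4]
  pop 0: indeg[5]->0; indeg[6]->1 | ready=[2, 5] | order so far=[4, 0]
  pop 2: no out-edges | ready=[5] | order so far=[4, 0, 2]
  pop 5: indeg[1]->0; indeg[3]->1; indeg[6]->0 | ready=[1, 6] | order so far=[4, 0, 2, 5]
  pop 1: indeg[3]->0 | ready=[3, 6] | order so far=[4, 0, 2, 5, 1]
  pop 3: no out-edges | ready=[6] | order so far=[4, 0, 2, 5, 1, 3]
  pop 6: no out-edges | ready=[] | order so far=[4, 0, 2, 5, 1, 3, 6]
  Result: [4, 0, 2, 5, 1, 3, 6]

Answer: [4, 0, 2, 5, 1, 3, 6]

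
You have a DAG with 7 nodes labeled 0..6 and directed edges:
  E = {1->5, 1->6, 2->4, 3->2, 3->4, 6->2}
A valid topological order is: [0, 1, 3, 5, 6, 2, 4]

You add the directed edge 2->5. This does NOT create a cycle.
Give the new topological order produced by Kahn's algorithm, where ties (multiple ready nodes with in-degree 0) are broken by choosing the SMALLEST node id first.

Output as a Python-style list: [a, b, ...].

Old toposort: [0, 1, 3, 5, 6, 2, 4]
Added edge: 2->5
Position of 2 (5) > position of 5 (3). Must reorder: 2 must now come before 5.
Run Kahn's algorithm (break ties by smallest node id):
  initial in-degrees: [0, 0, 2, 0, 2, 2, 1]
  ready (indeg=0): [0, 1, 3]
  pop 0: no out-edges | ready=[1, 3] | order so far=[0]
  pop 1: indeg[5]->1; indeg[6]->0 | ready=[3, 6] | order so far=[0, 1]
  pop 3: indeg[2]->1; indeg[4]->1 | ready=[6] | order so far=[0, 1, 3]
  pop 6: indeg[2]->0 | ready=[2] | order so far=[0, 1, 3, 6]
  pop 2: indeg[4]->0; indeg[5]->0 | ready=[4, 5] | order so far=[0, 1, 3, 6, 2]
  pop 4: no out-edges | ready=[5] | order so far=[0, 1, 3, 6, 2, 4]
  pop 5: no out-edges | ready=[] | order so far=[0, 1, 3, 6, 2, 4, 5]
  Result: [0, 1, 3, 6, 2, 4, 5]

Answer: [0, 1, 3, 6, 2, 4, 5]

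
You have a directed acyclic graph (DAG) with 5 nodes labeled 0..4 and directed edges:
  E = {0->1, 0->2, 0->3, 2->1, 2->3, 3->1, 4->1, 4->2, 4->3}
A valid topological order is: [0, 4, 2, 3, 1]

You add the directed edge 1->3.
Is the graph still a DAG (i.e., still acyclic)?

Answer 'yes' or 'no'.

Answer: no

Derivation:
Given toposort: [0, 4, 2, 3, 1]
Position of 1: index 4; position of 3: index 3
New edge 1->3: backward (u after v in old order)
Backward edge: old toposort is now invalid. Check if this creates a cycle.
Does 3 already reach 1? Reachable from 3: [1, 3]. YES -> cycle!
Still a DAG? no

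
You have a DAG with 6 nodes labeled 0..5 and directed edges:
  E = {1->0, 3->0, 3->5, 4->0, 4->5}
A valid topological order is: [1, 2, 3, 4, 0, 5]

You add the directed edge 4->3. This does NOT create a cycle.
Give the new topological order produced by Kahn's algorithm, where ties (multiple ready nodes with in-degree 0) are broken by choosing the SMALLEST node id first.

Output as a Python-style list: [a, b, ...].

Old toposort: [1, 2, 3, 4, 0, 5]
Added edge: 4->3
Position of 4 (3) > position of 3 (2). Must reorder: 4 must now come before 3.
Run Kahn's algorithm (break ties by smallest node id):
  initial in-degrees: [3, 0, 0, 1, 0, 2]
  ready (indeg=0): [1, 2, 4]
  pop 1: indeg[0]->2 | ready=[2, 4] | order so far=[1]
  pop 2: no out-edges | ready=[4] | order so far=[1, 2]
  pop 4: indeg[0]->1; indeg[3]->0; indeg[5]->1 | ready=[3] | order so far=[1, 2, 4]
  pop 3: indeg[0]->0; indeg[5]->0 | ready=[0, 5] | order so far=[1, 2, 4, 3]
  pop 0: no out-edges | ready=[5] | order so far=[1, 2, 4, 3, 0]
  pop 5: no out-edges | ready=[] | order so far=[1, 2, 4, 3, 0, 5]
  Result: [1, 2, 4, 3, 0, 5]

Answer: [1, 2, 4, 3, 0, 5]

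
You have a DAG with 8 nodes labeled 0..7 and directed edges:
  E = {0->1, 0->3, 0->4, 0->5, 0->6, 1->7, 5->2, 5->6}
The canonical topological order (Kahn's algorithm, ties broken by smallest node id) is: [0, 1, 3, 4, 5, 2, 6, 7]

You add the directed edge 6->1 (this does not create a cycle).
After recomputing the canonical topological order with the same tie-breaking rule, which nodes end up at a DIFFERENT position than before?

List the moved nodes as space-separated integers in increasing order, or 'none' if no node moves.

Old toposort: [0, 1, 3, 4, 5, 2, 6, 7]
Added edge 6->1
Recompute Kahn (smallest-id tiebreak):
  initial in-degrees: [0, 2, 1, 1, 1, 1, 2, 1]
  ready (indeg=0): [0]
  pop 0: indeg[1]->1; indeg[3]->0; indeg[4]->0; indeg[5]->0; indeg[6]->1 | ready=[3, 4, 5] | order so far=[0]
  pop 3: no out-edges | ready=[4, 5] | order so far=[0, 3]
  pop 4: no out-edges | ready=[5] | order so far=[0, 3, 4]
  pop 5: indeg[2]->0; indeg[6]->0 | ready=[2, 6] | order so far=[0, 3, 4, 5]
  pop 2: no out-edges | ready=[6] | order so far=[0, 3, 4, 5, 2]
  pop 6: indeg[1]->0 | ready=[1] | order so far=[0, 3, 4, 5, 2, 6]
  pop 1: indeg[7]->0 | ready=[7] | order so far=[0, 3, 4, 5, 2, 6, 1]
  pop 7: no out-edges | ready=[] | order so far=[0, 3, 4, 5, 2, 6, 1, 7]
New canonical toposort: [0, 3, 4, 5, 2, 6, 1, 7]
Compare positions:
  Node 0: index 0 -> 0 (same)
  Node 1: index 1 -> 6 (moved)
  Node 2: index 5 -> 4 (moved)
  Node 3: index 2 -> 1 (moved)
  Node 4: index 3 -> 2 (moved)
  Node 5: index 4 -> 3 (moved)
  Node 6: index 6 -> 5 (moved)
  Node 7: index 7 -> 7 (same)
Nodes that changed position: 1 2 3 4 5 6

Answer: 1 2 3 4 5 6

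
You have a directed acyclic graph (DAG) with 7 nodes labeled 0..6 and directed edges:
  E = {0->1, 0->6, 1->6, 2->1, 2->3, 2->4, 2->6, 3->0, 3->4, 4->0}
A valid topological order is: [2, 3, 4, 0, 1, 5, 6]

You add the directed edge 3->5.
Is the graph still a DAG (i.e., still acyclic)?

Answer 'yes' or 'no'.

Given toposort: [2, 3, 4, 0, 1, 5, 6]
Position of 3: index 1; position of 5: index 5
New edge 3->5: forward
Forward edge: respects the existing order. Still a DAG, same toposort still valid.
Still a DAG? yes

Answer: yes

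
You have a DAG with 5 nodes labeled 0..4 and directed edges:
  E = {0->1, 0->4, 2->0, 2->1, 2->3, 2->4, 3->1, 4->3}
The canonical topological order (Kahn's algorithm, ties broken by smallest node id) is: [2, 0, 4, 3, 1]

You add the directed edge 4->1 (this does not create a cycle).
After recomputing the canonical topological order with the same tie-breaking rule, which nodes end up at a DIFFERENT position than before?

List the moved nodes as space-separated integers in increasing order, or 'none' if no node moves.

Answer: none

Derivation:
Old toposort: [2, 0, 4, 3, 1]
Added edge 4->1
Recompute Kahn (smallest-id tiebreak):
  initial in-degrees: [1, 4, 0, 2, 2]
  ready (indeg=0): [2]
  pop 2: indeg[0]->0; indeg[1]->3; indeg[3]->1; indeg[4]->1 | ready=[0] | order so far=[2]
  pop 0: indeg[1]->2; indeg[4]->0 | ready=[4] | order so far=[2, 0]
  pop 4: indeg[1]->1; indeg[3]->0 | ready=[3] | order so far=[2, 0, 4]
  pop 3: indeg[1]->0 | ready=[1] | order so far=[2, 0, 4, 3]
  pop 1: no out-edges | ready=[] | order so far=[2, 0, 4, 3, 1]
New canonical toposort: [2, 0, 4, 3, 1]
Compare positions:
  Node 0: index 1 -> 1 (same)
  Node 1: index 4 -> 4 (same)
  Node 2: index 0 -> 0 (same)
  Node 3: index 3 -> 3 (same)
  Node 4: index 2 -> 2 (same)
Nodes that changed position: none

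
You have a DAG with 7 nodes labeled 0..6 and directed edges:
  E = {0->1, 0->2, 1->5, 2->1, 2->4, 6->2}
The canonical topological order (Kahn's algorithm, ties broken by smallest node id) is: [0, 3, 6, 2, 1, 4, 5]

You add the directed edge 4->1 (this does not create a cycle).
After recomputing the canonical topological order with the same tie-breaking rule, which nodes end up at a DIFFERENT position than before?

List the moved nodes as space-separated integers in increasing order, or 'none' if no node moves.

Old toposort: [0, 3, 6, 2, 1, 4, 5]
Added edge 4->1
Recompute Kahn (smallest-id tiebreak):
  initial in-degrees: [0, 3, 2, 0, 1, 1, 0]
  ready (indeg=0): [0, 3, 6]
  pop 0: indeg[1]->2; indeg[2]->1 | ready=[3, 6] | order so far=[0]
  pop 3: no out-edges | ready=[6] | order so far=[0, 3]
  pop 6: indeg[2]->0 | ready=[2] | order so far=[0, 3, 6]
  pop 2: indeg[1]->1; indeg[4]->0 | ready=[4] | order so far=[0, 3, 6, 2]
  pop 4: indeg[1]->0 | ready=[1] | order so far=[0, 3, 6, 2, 4]
  pop 1: indeg[5]->0 | ready=[5] | order so far=[0, 3, 6, 2, 4, 1]
  pop 5: no out-edges | ready=[] | order so far=[0, 3, 6, 2, 4, 1, 5]
New canonical toposort: [0, 3, 6, 2, 4, 1, 5]
Compare positions:
  Node 0: index 0 -> 0 (same)
  Node 1: index 4 -> 5 (moved)
  Node 2: index 3 -> 3 (same)
  Node 3: index 1 -> 1 (same)
  Node 4: index 5 -> 4 (moved)
  Node 5: index 6 -> 6 (same)
  Node 6: index 2 -> 2 (same)
Nodes that changed position: 1 4

Answer: 1 4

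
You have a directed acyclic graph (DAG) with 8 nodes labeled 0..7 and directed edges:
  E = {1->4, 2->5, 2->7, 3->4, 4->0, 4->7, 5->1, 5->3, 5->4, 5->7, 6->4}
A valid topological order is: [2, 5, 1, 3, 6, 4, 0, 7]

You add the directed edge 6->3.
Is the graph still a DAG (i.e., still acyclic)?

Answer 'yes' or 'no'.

Given toposort: [2, 5, 1, 3, 6, 4, 0, 7]
Position of 6: index 4; position of 3: index 3
New edge 6->3: backward (u after v in old order)
Backward edge: old toposort is now invalid. Check if this creates a cycle.
Does 3 already reach 6? Reachable from 3: [0, 3, 4, 7]. NO -> still a DAG (reorder needed).
Still a DAG? yes

Answer: yes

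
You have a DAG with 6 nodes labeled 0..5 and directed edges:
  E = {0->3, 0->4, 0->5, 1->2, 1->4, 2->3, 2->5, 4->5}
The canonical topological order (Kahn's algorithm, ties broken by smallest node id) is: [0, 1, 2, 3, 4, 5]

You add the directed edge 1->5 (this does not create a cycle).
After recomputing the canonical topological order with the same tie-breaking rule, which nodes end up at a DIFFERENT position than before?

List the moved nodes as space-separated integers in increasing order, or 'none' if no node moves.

Answer: none

Derivation:
Old toposort: [0, 1, 2, 3, 4, 5]
Added edge 1->5
Recompute Kahn (smallest-id tiebreak):
  initial in-degrees: [0, 0, 1, 2, 2, 4]
  ready (indeg=0): [0, 1]
  pop 0: indeg[3]->1; indeg[4]->1; indeg[5]->3 | ready=[1] | order so far=[0]
  pop 1: indeg[2]->0; indeg[4]->0; indeg[5]->2 | ready=[2, 4] | order so far=[0, 1]
  pop 2: indeg[3]->0; indeg[5]->1 | ready=[3, 4] | order so far=[0, 1, 2]
  pop 3: no out-edges | ready=[4] | order so far=[0, 1, 2, 3]
  pop 4: indeg[5]->0 | ready=[5] | order so far=[0, 1, 2, 3, 4]
  pop 5: no out-edges | ready=[] | order so far=[0, 1, 2, 3, 4, 5]
New canonical toposort: [0, 1, 2, 3, 4, 5]
Compare positions:
  Node 0: index 0 -> 0 (same)
  Node 1: index 1 -> 1 (same)
  Node 2: index 2 -> 2 (same)
  Node 3: index 3 -> 3 (same)
  Node 4: index 4 -> 4 (same)
  Node 5: index 5 -> 5 (same)
Nodes that changed position: none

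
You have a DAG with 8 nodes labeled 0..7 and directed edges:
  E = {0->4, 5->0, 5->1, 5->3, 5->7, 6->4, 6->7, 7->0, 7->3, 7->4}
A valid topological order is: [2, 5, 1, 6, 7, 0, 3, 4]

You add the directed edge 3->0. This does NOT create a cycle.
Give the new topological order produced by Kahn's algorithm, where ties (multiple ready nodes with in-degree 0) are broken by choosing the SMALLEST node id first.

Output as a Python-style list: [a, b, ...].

Old toposort: [2, 5, 1, 6, 7, 0, 3, 4]
Added edge: 3->0
Position of 3 (6) > position of 0 (5). Must reorder: 3 must now come before 0.
Run Kahn's algorithm (break ties by smallest node id):
  initial in-degrees: [3, 1, 0, 2, 3, 0, 0, 2]
  ready (indeg=0): [2, 5, 6]
  pop 2: no out-edges | ready=[5, 6] | order so far=[2]
  pop 5: indeg[0]->2; indeg[1]->0; indeg[3]->1; indeg[7]->1 | ready=[1, 6] | order so far=[2, 5]
  pop 1: no out-edges | ready=[6] | order so far=[2, 5, 1]
  pop 6: indeg[4]->2; indeg[7]->0 | ready=[7] | order so far=[2, 5, 1, 6]
  pop 7: indeg[0]->1; indeg[3]->0; indeg[4]->1 | ready=[3] | order so far=[2, 5, 1, 6, 7]
  pop 3: indeg[0]->0 | ready=[0] | order so far=[2, 5, 1, 6, 7, 3]
  pop 0: indeg[4]->0 | ready=[4] | order so far=[2, 5, 1, 6, 7, 3, 0]
  pop 4: no out-edges | ready=[] | order so far=[2, 5, 1, 6, 7, 3, 0, 4]
  Result: [2, 5, 1, 6, 7, 3, 0, 4]

Answer: [2, 5, 1, 6, 7, 3, 0, 4]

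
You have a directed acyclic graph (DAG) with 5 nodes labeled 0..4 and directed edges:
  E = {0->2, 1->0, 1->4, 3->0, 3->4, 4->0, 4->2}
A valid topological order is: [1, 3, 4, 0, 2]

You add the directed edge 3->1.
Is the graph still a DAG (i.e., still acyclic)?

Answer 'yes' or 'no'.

Answer: yes

Derivation:
Given toposort: [1, 3, 4, 0, 2]
Position of 3: index 1; position of 1: index 0
New edge 3->1: backward (u after v in old order)
Backward edge: old toposort is now invalid. Check if this creates a cycle.
Does 1 already reach 3? Reachable from 1: [0, 1, 2, 4]. NO -> still a DAG (reorder needed).
Still a DAG? yes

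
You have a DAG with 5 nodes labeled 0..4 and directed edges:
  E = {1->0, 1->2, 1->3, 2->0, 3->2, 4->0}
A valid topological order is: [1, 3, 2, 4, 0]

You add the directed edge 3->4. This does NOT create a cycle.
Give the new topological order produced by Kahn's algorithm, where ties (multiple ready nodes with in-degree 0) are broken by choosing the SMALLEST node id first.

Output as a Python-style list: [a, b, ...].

Answer: [1, 3, 2, 4, 0]

Derivation:
Old toposort: [1, 3, 2, 4, 0]
Added edge: 3->4
Position of 3 (1) < position of 4 (3). Old order still valid.
Run Kahn's algorithm (break ties by smallest node id):
  initial in-degrees: [3, 0, 2, 1, 1]
  ready (indeg=0): [1]
  pop 1: indeg[0]->2; indeg[2]->1; indeg[3]->0 | ready=[3] | order so far=[1]
  pop 3: indeg[2]->0; indeg[4]->0 | ready=[2, 4] | order so far=[1, 3]
  pop 2: indeg[0]->1 | ready=[4] | order so far=[1, 3, 2]
  pop 4: indeg[0]->0 | ready=[0] | order so far=[1, 3, 2, 4]
  pop 0: no out-edges | ready=[] | order so far=[1, 3, 2, 4, 0]
  Result: [1, 3, 2, 4, 0]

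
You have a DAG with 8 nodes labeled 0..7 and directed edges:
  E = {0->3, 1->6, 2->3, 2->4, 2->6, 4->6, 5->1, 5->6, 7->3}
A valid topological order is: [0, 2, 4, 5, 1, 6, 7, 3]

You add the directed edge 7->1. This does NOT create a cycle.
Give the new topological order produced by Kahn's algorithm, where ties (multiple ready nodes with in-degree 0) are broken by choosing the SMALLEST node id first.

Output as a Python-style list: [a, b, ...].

Answer: [0, 2, 4, 5, 7, 1, 3, 6]

Derivation:
Old toposort: [0, 2, 4, 5, 1, 6, 7, 3]
Added edge: 7->1
Position of 7 (6) > position of 1 (4). Must reorder: 7 must now come before 1.
Run Kahn's algorithm (break ties by smallest node id):
  initial in-degrees: [0, 2, 0, 3, 1, 0, 4, 0]
  ready (indeg=0): [0, 2, 5, 7]
  pop 0: indeg[3]->2 | ready=[2, 5, 7] | order so far=[0]
  pop 2: indeg[3]->1; indeg[4]->0; indeg[6]->3 | ready=[4, 5, 7] | order so far=[0, 2]
  pop 4: indeg[6]->2 | ready=[5, 7] | order so far=[0, 2, 4]
  pop 5: indeg[1]->1; indeg[6]->1 | ready=[7] | order so far=[0, 2, 4, 5]
  pop 7: indeg[1]->0; indeg[3]->0 | ready=[1, 3] | order so far=[0, 2, 4, 5, 7]
  pop 1: indeg[6]->0 | ready=[3, 6] | order so far=[0, 2, 4, 5, 7, 1]
  pop 3: no out-edges | ready=[6] | order so far=[0, 2, 4, 5, 7, 1, 3]
  pop 6: no out-edges | ready=[] | order so far=[0, 2, 4, 5, 7, 1, 3, 6]
  Result: [0, 2, 4, 5, 7, 1, 3, 6]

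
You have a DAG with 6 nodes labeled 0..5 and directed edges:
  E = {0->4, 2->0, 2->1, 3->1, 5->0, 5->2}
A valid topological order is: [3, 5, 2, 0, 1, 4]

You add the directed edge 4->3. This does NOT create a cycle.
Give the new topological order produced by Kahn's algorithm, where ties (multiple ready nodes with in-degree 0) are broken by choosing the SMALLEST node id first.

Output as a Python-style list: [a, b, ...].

Old toposort: [3, 5, 2, 0, 1, 4]
Added edge: 4->3
Position of 4 (5) > position of 3 (0). Must reorder: 4 must now come before 3.
Run Kahn's algorithm (break ties by smallest node id):
  initial in-degrees: [2, 2, 1, 1, 1, 0]
  ready (indeg=0): [5]
  pop 5: indeg[0]->1; indeg[2]->0 | ready=[2] | order so far=[5]
  pop 2: indeg[0]->0; indeg[1]->1 | ready=[0] | order so far=[5, 2]
  pop 0: indeg[4]->0 | ready=[4] | order so far=[5, 2, 0]
  pop 4: indeg[3]->0 | ready=[3] | order so far=[5, 2, 0, 4]
  pop 3: indeg[1]->0 | ready=[1] | order so far=[5, 2, 0, 4, 3]
  pop 1: no out-edges | ready=[] | order so far=[5, 2, 0, 4, 3, 1]
  Result: [5, 2, 0, 4, 3, 1]

Answer: [5, 2, 0, 4, 3, 1]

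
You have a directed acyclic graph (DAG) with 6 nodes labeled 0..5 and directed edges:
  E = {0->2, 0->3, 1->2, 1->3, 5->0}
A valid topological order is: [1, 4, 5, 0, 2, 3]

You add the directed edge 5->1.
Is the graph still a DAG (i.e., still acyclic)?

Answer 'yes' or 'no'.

Given toposort: [1, 4, 5, 0, 2, 3]
Position of 5: index 2; position of 1: index 0
New edge 5->1: backward (u after v in old order)
Backward edge: old toposort is now invalid. Check if this creates a cycle.
Does 1 already reach 5? Reachable from 1: [1, 2, 3]. NO -> still a DAG (reorder needed).
Still a DAG? yes

Answer: yes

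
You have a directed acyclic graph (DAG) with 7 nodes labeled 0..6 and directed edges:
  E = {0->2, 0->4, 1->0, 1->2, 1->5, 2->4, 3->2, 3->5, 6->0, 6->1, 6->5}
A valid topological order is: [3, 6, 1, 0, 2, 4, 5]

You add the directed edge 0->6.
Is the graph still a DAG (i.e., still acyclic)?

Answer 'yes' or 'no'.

Given toposort: [3, 6, 1, 0, 2, 4, 5]
Position of 0: index 3; position of 6: index 1
New edge 0->6: backward (u after v in old order)
Backward edge: old toposort is now invalid. Check if this creates a cycle.
Does 6 already reach 0? Reachable from 6: [0, 1, 2, 4, 5, 6]. YES -> cycle!
Still a DAG? no

Answer: no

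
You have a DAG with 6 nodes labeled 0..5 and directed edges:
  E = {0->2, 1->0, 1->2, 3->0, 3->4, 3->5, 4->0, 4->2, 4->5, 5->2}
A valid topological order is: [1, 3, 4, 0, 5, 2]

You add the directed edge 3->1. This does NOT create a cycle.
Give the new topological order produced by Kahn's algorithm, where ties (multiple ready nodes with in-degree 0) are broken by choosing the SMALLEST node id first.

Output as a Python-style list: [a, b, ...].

Old toposort: [1, 3, 4, 0, 5, 2]
Added edge: 3->1
Position of 3 (1) > position of 1 (0). Must reorder: 3 must now come before 1.
Run Kahn's algorithm (break ties by smallest node id):
  initial in-degrees: [3, 1, 4, 0, 1, 2]
  ready (indeg=0): [3]
  pop 3: indeg[0]->2; indeg[1]->0; indeg[4]->0; indeg[5]->1 | ready=[1, 4] | order so far=[3]
  pop 1: indeg[0]->1; indeg[2]->3 | ready=[4] | order so far=[3, 1]
  pop 4: indeg[0]->0; indeg[2]->2; indeg[5]->0 | ready=[0, 5] | order so far=[3, 1, 4]
  pop 0: indeg[2]->1 | ready=[5] | order so far=[3, 1, 4, 0]
  pop 5: indeg[2]->0 | ready=[2] | order so far=[3, 1, 4, 0, 5]
  pop 2: no out-edges | ready=[] | order so far=[3, 1, 4, 0, 5, 2]
  Result: [3, 1, 4, 0, 5, 2]

Answer: [3, 1, 4, 0, 5, 2]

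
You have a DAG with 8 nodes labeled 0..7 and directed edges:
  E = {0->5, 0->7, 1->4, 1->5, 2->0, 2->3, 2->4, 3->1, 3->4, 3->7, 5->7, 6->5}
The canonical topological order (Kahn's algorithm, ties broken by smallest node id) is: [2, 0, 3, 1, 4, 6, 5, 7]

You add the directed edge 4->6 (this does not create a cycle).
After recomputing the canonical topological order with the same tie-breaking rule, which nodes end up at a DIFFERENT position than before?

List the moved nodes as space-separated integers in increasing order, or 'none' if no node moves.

Old toposort: [2, 0, 3, 1, 4, 6, 5, 7]
Added edge 4->6
Recompute Kahn (smallest-id tiebreak):
  initial in-degrees: [1, 1, 0, 1, 3, 3, 1, 3]
  ready (indeg=0): [2]
  pop 2: indeg[0]->0; indeg[3]->0; indeg[4]->2 | ready=[0, 3] | order so far=[2]
  pop 0: indeg[5]->2; indeg[7]->2 | ready=[3] | order so far=[2, 0]
  pop 3: indeg[1]->0; indeg[4]->1; indeg[7]->1 | ready=[1] | order so far=[2, 0, 3]
  pop 1: indeg[4]->0; indeg[5]->1 | ready=[4] | order so far=[2, 0, 3, 1]
  pop 4: indeg[6]->0 | ready=[6] | order so far=[2, 0, 3, 1, 4]
  pop 6: indeg[5]->0 | ready=[5] | order so far=[2, 0, 3, 1, 4, 6]
  pop 5: indeg[7]->0 | ready=[7] | order so far=[2, 0, 3, 1, 4, 6, 5]
  pop 7: no out-edges | ready=[] | order so far=[2, 0, 3, 1, 4, 6, 5, 7]
New canonical toposort: [2, 0, 3, 1, 4, 6, 5, 7]
Compare positions:
  Node 0: index 1 -> 1 (same)
  Node 1: index 3 -> 3 (same)
  Node 2: index 0 -> 0 (same)
  Node 3: index 2 -> 2 (same)
  Node 4: index 4 -> 4 (same)
  Node 5: index 6 -> 6 (same)
  Node 6: index 5 -> 5 (same)
  Node 7: index 7 -> 7 (same)
Nodes that changed position: none

Answer: none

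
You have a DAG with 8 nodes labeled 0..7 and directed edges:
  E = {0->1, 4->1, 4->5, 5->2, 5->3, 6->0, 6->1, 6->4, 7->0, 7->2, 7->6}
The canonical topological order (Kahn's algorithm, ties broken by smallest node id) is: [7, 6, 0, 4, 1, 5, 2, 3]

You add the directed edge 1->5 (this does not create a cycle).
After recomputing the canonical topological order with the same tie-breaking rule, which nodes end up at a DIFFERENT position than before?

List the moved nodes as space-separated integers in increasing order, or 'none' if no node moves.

Answer: none

Derivation:
Old toposort: [7, 6, 0, 4, 1, 5, 2, 3]
Added edge 1->5
Recompute Kahn (smallest-id tiebreak):
  initial in-degrees: [2, 3, 2, 1, 1, 2, 1, 0]
  ready (indeg=0): [7]
  pop 7: indeg[0]->1; indeg[2]->1; indeg[6]->0 | ready=[6] | order so far=[7]
  pop 6: indeg[0]->0; indeg[1]->2; indeg[4]->0 | ready=[0, 4] | order so far=[7, 6]
  pop 0: indeg[1]->1 | ready=[4] | order so far=[7, 6, 0]
  pop 4: indeg[1]->0; indeg[5]->1 | ready=[1] | order so far=[7, 6, 0, 4]
  pop 1: indeg[5]->0 | ready=[5] | order so far=[7, 6, 0, 4, 1]
  pop 5: indeg[2]->0; indeg[3]->0 | ready=[2, 3] | order so far=[7, 6, 0, 4, 1, 5]
  pop 2: no out-edges | ready=[3] | order so far=[7, 6, 0, 4, 1, 5, 2]
  pop 3: no out-edges | ready=[] | order so far=[7, 6, 0, 4, 1, 5, 2, 3]
New canonical toposort: [7, 6, 0, 4, 1, 5, 2, 3]
Compare positions:
  Node 0: index 2 -> 2 (same)
  Node 1: index 4 -> 4 (same)
  Node 2: index 6 -> 6 (same)
  Node 3: index 7 -> 7 (same)
  Node 4: index 3 -> 3 (same)
  Node 5: index 5 -> 5 (same)
  Node 6: index 1 -> 1 (same)
  Node 7: index 0 -> 0 (same)
Nodes that changed position: none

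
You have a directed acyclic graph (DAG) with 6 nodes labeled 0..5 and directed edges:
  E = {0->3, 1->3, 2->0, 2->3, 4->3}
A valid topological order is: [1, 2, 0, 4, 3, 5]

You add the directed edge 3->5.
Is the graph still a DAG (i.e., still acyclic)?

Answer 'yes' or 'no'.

Answer: yes

Derivation:
Given toposort: [1, 2, 0, 4, 3, 5]
Position of 3: index 4; position of 5: index 5
New edge 3->5: forward
Forward edge: respects the existing order. Still a DAG, same toposort still valid.
Still a DAG? yes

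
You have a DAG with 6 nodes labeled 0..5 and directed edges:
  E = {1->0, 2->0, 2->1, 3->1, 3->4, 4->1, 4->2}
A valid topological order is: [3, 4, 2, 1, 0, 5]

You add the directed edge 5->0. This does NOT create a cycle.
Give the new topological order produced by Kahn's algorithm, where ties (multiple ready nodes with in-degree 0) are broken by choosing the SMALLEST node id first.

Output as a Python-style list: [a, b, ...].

Answer: [3, 4, 2, 1, 5, 0]

Derivation:
Old toposort: [3, 4, 2, 1, 0, 5]
Added edge: 5->0
Position of 5 (5) > position of 0 (4). Must reorder: 5 must now come before 0.
Run Kahn's algorithm (break ties by smallest node id):
  initial in-degrees: [3, 3, 1, 0, 1, 0]
  ready (indeg=0): [3, 5]
  pop 3: indeg[1]->2; indeg[4]->0 | ready=[4, 5] | order so far=[3]
  pop 4: indeg[1]->1; indeg[2]->0 | ready=[2, 5] | order so far=[3, 4]
  pop 2: indeg[0]->2; indeg[1]->0 | ready=[1, 5] | order so far=[3, 4, 2]
  pop 1: indeg[0]->1 | ready=[5] | order so far=[3, 4, 2, 1]
  pop 5: indeg[0]->0 | ready=[0] | order so far=[3, 4, 2, 1, 5]
  pop 0: no out-edges | ready=[] | order so far=[3, 4, 2, 1, 5, 0]
  Result: [3, 4, 2, 1, 5, 0]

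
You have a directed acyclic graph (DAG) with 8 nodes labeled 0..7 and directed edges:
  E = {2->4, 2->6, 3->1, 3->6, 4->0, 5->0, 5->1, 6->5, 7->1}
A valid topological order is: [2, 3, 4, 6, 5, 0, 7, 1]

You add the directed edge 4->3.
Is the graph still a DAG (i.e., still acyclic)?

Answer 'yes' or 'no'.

Answer: yes

Derivation:
Given toposort: [2, 3, 4, 6, 5, 0, 7, 1]
Position of 4: index 2; position of 3: index 1
New edge 4->3: backward (u after v in old order)
Backward edge: old toposort is now invalid. Check if this creates a cycle.
Does 3 already reach 4? Reachable from 3: [0, 1, 3, 5, 6]. NO -> still a DAG (reorder needed).
Still a DAG? yes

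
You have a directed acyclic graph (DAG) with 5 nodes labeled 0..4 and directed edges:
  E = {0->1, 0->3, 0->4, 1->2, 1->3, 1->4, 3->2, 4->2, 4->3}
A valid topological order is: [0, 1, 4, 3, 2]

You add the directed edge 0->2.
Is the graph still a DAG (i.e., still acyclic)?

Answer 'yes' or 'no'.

Answer: yes

Derivation:
Given toposort: [0, 1, 4, 3, 2]
Position of 0: index 0; position of 2: index 4
New edge 0->2: forward
Forward edge: respects the existing order. Still a DAG, same toposort still valid.
Still a DAG? yes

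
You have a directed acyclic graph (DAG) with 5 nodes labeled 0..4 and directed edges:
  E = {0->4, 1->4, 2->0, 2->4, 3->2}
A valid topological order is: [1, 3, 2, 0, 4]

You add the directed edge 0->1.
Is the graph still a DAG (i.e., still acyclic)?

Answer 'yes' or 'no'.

Given toposort: [1, 3, 2, 0, 4]
Position of 0: index 3; position of 1: index 0
New edge 0->1: backward (u after v in old order)
Backward edge: old toposort is now invalid. Check if this creates a cycle.
Does 1 already reach 0? Reachable from 1: [1, 4]. NO -> still a DAG (reorder needed).
Still a DAG? yes

Answer: yes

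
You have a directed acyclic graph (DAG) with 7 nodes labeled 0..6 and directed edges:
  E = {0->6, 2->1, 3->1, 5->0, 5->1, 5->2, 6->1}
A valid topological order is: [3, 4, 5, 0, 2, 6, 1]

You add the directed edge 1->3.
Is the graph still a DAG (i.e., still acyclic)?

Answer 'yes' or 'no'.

Given toposort: [3, 4, 5, 0, 2, 6, 1]
Position of 1: index 6; position of 3: index 0
New edge 1->3: backward (u after v in old order)
Backward edge: old toposort is now invalid. Check if this creates a cycle.
Does 3 already reach 1? Reachable from 3: [1, 3]. YES -> cycle!
Still a DAG? no

Answer: no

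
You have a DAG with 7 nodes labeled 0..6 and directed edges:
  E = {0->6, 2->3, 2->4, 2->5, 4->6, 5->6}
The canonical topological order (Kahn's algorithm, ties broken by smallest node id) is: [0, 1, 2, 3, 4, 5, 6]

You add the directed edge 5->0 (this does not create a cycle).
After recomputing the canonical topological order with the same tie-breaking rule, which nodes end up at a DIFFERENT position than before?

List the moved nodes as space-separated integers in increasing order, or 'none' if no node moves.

Old toposort: [0, 1, 2, 3, 4, 5, 6]
Added edge 5->0
Recompute Kahn (smallest-id tiebreak):
  initial in-degrees: [1, 0, 0, 1, 1, 1, 3]
  ready (indeg=0): [1, 2]
  pop 1: no out-edges | ready=[2] | order so far=[1]
  pop 2: indeg[3]->0; indeg[4]->0; indeg[5]->0 | ready=[3, 4, 5] | order so far=[1, 2]
  pop 3: no out-edges | ready=[4, 5] | order so far=[1, 2, 3]
  pop 4: indeg[6]->2 | ready=[5] | order so far=[1, 2, 3, 4]
  pop 5: indeg[0]->0; indeg[6]->1 | ready=[0] | order so far=[1, 2, 3, 4, 5]
  pop 0: indeg[6]->0 | ready=[6] | order so far=[1, 2, 3, 4, 5, 0]
  pop 6: no out-edges | ready=[] | order so far=[1, 2, 3, 4, 5, 0, 6]
New canonical toposort: [1, 2, 3, 4, 5, 0, 6]
Compare positions:
  Node 0: index 0 -> 5 (moved)
  Node 1: index 1 -> 0 (moved)
  Node 2: index 2 -> 1 (moved)
  Node 3: index 3 -> 2 (moved)
  Node 4: index 4 -> 3 (moved)
  Node 5: index 5 -> 4 (moved)
  Node 6: index 6 -> 6 (same)
Nodes that changed position: 0 1 2 3 4 5

Answer: 0 1 2 3 4 5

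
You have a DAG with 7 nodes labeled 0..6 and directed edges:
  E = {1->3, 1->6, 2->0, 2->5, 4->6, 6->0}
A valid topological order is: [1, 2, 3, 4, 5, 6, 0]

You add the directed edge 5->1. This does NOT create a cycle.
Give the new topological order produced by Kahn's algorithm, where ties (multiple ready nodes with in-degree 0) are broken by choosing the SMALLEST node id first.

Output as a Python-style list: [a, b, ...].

Answer: [2, 4, 5, 1, 3, 6, 0]

Derivation:
Old toposort: [1, 2, 3, 4, 5, 6, 0]
Added edge: 5->1
Position of 5 (4) > position of 1 (0). Must reorder: 5 must now come before 1.
Run Kahn's algorithm (break ties by smallest node id):
  initial in-degrees: [2, 1, 0, 1, 0, 1, 2]
  ready (indeg=0): [2, 4]
  pop 2: indeg[0]->1; indeg[5]->0 | ready=[4, 5] | order so far=[2]
  pop 4: indeg[6]->1 | ready=[5] | order so far=[2, 4]
  pop 5: indeg[1]->0 | ready=[1] | order so far=[2, 4, 5]
  pop 1: indeg[3]->0; indeg[6]->0 | ready=[3, 6] | order so far=[2, 4, 5, 1]
  pop 3: no out-edges | ready=[6] | order so far=[2, 4, 5, 1, 3]
  pop 6: indeg[0]->0 | ready=[0] | order so far=[2, 4, 5, 1, 3, 6]
  pop 0: no out-edges | ready=[] | order so far=[2, 4, 5, 1, 3, 6, 0]
  Result: [2, 4, 5, 1, 3, 6, 0]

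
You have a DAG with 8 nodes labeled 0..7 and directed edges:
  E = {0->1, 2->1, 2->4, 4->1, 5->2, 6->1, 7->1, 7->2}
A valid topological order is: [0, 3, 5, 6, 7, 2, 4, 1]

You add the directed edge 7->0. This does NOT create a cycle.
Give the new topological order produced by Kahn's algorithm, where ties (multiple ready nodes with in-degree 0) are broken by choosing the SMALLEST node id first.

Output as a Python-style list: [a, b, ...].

Old toposort: [0, 3, 5, 6, 7, 2, 4, 1]
Added edge: 7->0
Position of 7 (4) > position of 0 (0). Must reorder: 7 must now come before 0.
Run Kahn's algorithm (break ties by smallest node id):
  initial in-degrees: [1, 5, 2, 0, 1, 0, 0, 0]
  ready (indeg=0): [3, 5, 6, 7]
  pop 3: no out-edges | ready=[5, 6, 7] | order so far=[3]
  pop 5: indeg[2]->1 | ready=[6, 7] | order so far=[3, 5]
  pop 6: indeg[1]->4 | ready=[7] | order so far=[3, 5, 6]
  pop 7: indeg[0]->0; indeg[1]->3; indeg[2]->0 | ready=[0, 2] | order so far=[3, 5, 6, 7]
  pop 0: indeg[1]->2 | ready=[2] | order so far=[3, 5, 6, 7, 0]
  pop 2: indeg[1]->1; indeg[4]->0 | ready=[4] | order so far=[3, 5, 6, 7, 0, 2]
  pop 4: indeg[1]->0 | ready=[1] | order so far=[3, 5, 6, 7, 0, 2, 4]
  pop 1: no out-edges | ready=[] | order so far=[3, 5, 6, 7, 0, 2, 4, 1]
  Result: [3, 5, 6, 7, 0, 2, 4, 1]

Answer: [3, 5, 6, 7, 0, 2, 4, 1]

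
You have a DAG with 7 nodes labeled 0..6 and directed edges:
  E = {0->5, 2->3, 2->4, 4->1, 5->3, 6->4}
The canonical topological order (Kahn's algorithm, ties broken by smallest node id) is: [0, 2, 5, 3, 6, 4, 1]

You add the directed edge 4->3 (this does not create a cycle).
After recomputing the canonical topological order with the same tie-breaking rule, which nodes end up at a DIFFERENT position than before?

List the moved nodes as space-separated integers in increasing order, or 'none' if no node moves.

Answer: 1 3 4 6

Derivation:
Old toposort: [0, 2, 5, 3, 6, 4, 1]
Added edge 4->3
Recompute Kahn (smallest-id tiebreak):
  initial in-degrees: [0, 1, 0, 3, 2, 1, 0]
  ready (indeg=0): [0, 2, 6]
  pop 0: indeg[5]->0 | ready=[2, 5, 6] | order so far=[0]
  pop 2: indeg[3]->2; indeg[4]->1 | ready=[5, 6] | order so far=[0, 2]
  pop 5: indeg[3]->1 | ready=[6] | order so far=[0, 2, 5]
  pop 6: indeg[4]->0 | ready=[4] | order so far=[0, 2, 5, 6]
  pop 4: indeg[1]->0; indeg[3]->0 | ready=[1, 3] | order so far=[0, 2, 5, 6, 4]
  pop 1: no out-edges | ready=[3] | order so far=[0, 2, 5, 6, 4, 1]
  pop 3: no out-edges | ready=[] | order so far=[0, 2, 5, 6, 4, 1, 3]
New canonical toposort: [0, 2, 5, 6, 4, 1, 3]
Compare positions:
  Node 0: index 0 -> 0 (same)
  Node 1: index 6 -> 5 (moved)
  Node 2: index 1 -> 1 (same)
  Node 3: index 3 -> 6 (moved)
  Node 4: index 5 -> 4 (moved)
  Node 5: index 2 -> 2 (same)
  Node 6: index 4 -> 3 (moved)
Nodes that changed position: 1 3 4 6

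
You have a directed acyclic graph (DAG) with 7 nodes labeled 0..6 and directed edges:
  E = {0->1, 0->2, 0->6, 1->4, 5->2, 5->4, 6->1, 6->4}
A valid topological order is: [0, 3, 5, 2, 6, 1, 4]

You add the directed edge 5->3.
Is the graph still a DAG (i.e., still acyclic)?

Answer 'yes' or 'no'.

Given toposort: [0, 3, 5, 2, 6, 1, 4]
Position of 5: index 2; position of 3: index 1
New edge 5->3: backward (u after v in old order)
Backward edge: old toposort is now invalid. Check if this creates a cycle.
Does 3 already reach 5? Reachable from 3: [3]. NO -> still a DAG (reorder needed).
Still a DAG? yes

Answer: yes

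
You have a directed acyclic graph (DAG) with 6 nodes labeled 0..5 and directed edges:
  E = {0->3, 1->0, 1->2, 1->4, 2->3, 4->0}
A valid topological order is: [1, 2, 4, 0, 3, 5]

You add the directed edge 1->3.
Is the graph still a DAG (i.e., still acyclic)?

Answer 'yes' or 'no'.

Given toposort: [1, 2, 4, 0, 3, 5]
Position of 1: index 0; position of 3: index 4
New edge 1->3: forward
Forward edge: respects the existing order. Still a DAG, same toposort still valid.
Still a DAG? yes

Answer: yes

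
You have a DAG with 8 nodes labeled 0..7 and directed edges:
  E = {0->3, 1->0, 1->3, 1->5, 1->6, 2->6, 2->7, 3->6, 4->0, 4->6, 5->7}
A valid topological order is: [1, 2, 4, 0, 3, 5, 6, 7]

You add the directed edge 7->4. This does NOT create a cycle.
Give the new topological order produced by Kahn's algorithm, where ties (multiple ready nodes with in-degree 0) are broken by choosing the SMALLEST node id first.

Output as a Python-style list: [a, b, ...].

Answer: [1, 2, 5, 7, 4, 0, 3, 6]

Derivation:
Old toposort: [1, 2, 4, 0, 3, 5, 6, 7]
Added edge: 7->4
Position of 7 (7) > position of 4 (2). Must reorder: 7 must now come before 4.
Run Kahn's algorithm (break ties by smallest node id):
  initial in-degrees: [2, 0, 0, 2, 1, 1, 4, 2]
  ready (indeg=0): [1, 2]
  pop 1: indeg[0]->1; indeg[3]->1; indeg[5]->0; indeg[6]->3 | ready=[2, 5] | order so far=[1]
  pop 2: indeg[6]->2; indeg[7]->1 | ready=[5] | order so far=[1, 2]
  pop 5: indeg[7]->0 | ready=[7] | order so far=[1, 2, 5]
  pop 7: indeg[4]->0 | ready=[4] | order so far=[1, 2, 5, 7]
  pop 4: indeg[0]->0; indeg[6]->1 | ready=[0] | order so far=[1, 2, 5, 7, 4]
  pop 0: indeg[3]->0 | ready=[3] | order so far=[1, 2, 5, 7, 4, 0]
  pop 3: indeg[6]->0 | ready=[6] | order so far=[1, 2, 5, 7, 4, 0, 3]
  pop 6: no out-edges | ready=[] | order so far=[1, 2, 5, 7, 4, 0, 3, 6]
  Result: [1, 2, 5, 7, 4, 0, 3, 6]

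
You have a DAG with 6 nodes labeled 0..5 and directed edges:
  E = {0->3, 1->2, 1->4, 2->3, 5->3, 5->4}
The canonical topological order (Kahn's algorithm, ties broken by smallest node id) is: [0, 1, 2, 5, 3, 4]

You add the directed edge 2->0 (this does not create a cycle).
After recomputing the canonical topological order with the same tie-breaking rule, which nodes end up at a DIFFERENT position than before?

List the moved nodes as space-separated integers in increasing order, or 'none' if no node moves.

Old toposort: [0, 1, 2, 5, 3, 4]
Added edge 2->0
Recompute Kahn (smallest-id tiebreak):
  initial in-degrees: [1, 0, 1, 3, 2, 0]
  ready (indeg=0): [1, 5]
  pop 1: indeg[2]->0; indeg[4]->1 | ready=[2, 5] | order so far=[1]
  pop 2: indeg[0]->0; indeg[3]->2 | ready=[0, 5] | order so far=[1, 2]
  pop 0: indeg[3]->1 | ready=[5] | order so far=[1, 2, 0]
  pop 5: indeg[3]->0; indeg[4]->0 | ready=[3, 4] | order so far=[1, 2, 0, 5]
  pop 3: no out-edges | ready=[4] | order so far=[1, 2, 0, 5, 3]
  pop 4: no out-edges | ready=[] | order so far=[1, 2, 0, 5, 3, 4]
New canonical toposort: [1, 2, 0, 5, 3, 4]
Compare positions:
  Node 0: index 0 -> 2 (moved)
  Node 1: index 1 -> 0 (moved)
  Node 2: index 2 -> 1 (moved)
  Node 3: index 4 -> 4 (same)
  Node 4: index 5 -> 5 (same)
  Node 5: index 3 -> 3 (same)
Nodes that changed position: 0 1 2

Answer: 0 1 2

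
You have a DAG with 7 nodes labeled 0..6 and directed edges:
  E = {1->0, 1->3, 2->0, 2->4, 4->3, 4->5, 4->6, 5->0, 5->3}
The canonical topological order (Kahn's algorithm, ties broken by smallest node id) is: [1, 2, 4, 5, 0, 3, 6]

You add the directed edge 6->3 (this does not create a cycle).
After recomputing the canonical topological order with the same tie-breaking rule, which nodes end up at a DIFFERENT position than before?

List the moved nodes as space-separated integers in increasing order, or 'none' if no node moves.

Old toposort: [1, 2, 4, 5, 0, 3, 6]
Added edge 6->3
Recompute Kahn (smallest-id tiebreak):
  initial in-degrees: [3, 0, 0, 4, 1, 1, 1]
  ready (indeg=0): [1, 2]
  pop 1: indeg[0]->2; indeg[3]->3 | ready=[2] | order so far=[1]
  pop 2: indeg[0]->1; indeg[4]->0 | ready=[4] | order so far=[1, 2]
  pop 4: indeg[3]->2; indeg[5]->0; indeg[6]->0 | ready=[5, 6] | order so far=[1, 2, 4]
  pop 5: indeg[0]->0; indeg[3]->1 | ready=[0, 6] | order so far=[1, 2, 4, 5]
  pop 0: no out-edges | ready=[6] | order so far=[1, 2, 4, 5, 0]
  pop 6: indeg[3]->0 | ready=[3] | order so far=[1, 2, 4, 5, 0, 6]
  pop 3: no out-edges | ready=[] | order so far=[1, 2, 4, 5, 0, 6, 3]
New canonical toposort: [1, 2, 4, 5, 0, 6, 3]
Compare positions:
  Node 0: index 4 -> 4 (same)
  Node 1: index 0 -> 0 (same)
  Node 2: index 1 -> 1 (same)
  Node 3: index 5 -> 6 (moved)
  Node 4: index 2 -> 2 (same)
  Node 5: index 3 -> 3 (same)
  Node 6: index 6 -> 5 (moved)
Nodes that changed position: 3 6

Answer: 3 6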